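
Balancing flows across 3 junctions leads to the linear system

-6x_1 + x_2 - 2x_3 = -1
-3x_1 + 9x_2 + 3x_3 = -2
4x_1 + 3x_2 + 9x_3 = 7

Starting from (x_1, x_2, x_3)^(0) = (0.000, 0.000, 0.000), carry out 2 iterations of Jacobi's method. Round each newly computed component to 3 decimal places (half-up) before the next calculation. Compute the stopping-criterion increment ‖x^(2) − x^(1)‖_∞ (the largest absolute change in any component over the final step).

Iteration 1:
  x_1 = (-1 - (1)·0.000 - (-2)·0.000) / (-6) = 0.167
  x_2 = (-2 - (-3)·0.000 - (3)·0.000) / (9) = -0.222
  x_3 = (7 - (4)·0.000 - (3)·0.000) / (9) = 0.778
Iteration 2:
  x_1 = (-1 - (1)·-0.222 - (-2)·0.778) / (-6) = -0.130
  x_2 = (-2 - (-3)·0.167 - (3)·0.778) / (9) = -0.426
  x_3 = (7 - (4)·0.167 - (3)·-0.222) / (9) = 0.778
Change: (-0.297, -0.204, 0.000) → max |·| = 0.297

0.297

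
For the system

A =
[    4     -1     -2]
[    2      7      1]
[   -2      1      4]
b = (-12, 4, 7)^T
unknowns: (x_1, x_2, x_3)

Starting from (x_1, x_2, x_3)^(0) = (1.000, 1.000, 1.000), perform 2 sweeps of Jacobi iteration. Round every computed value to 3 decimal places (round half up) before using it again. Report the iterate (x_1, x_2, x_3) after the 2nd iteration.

(-1.964, 0.929, 0.589)

Iteration 1:
  x_1 = (-12 - (-1)·1.000 - (-2)·1.000) / (4) = -2.250
  x_2 = (4 - (2)·1.000 - (1)·1.000) / (7) = 0.143
  x_3 = (7 - (-2)·1.000 - (1)·1.000) / (4) = 2.000
Iteration 2:
  x_1 = (-12 - (-1)·0.143 - (-2)·2.000) / (4) = -1.964
  x_2 = (4 - (2)·-2.250 - (1)·2.000) / (7) = 0.929
  x_3 = (7 - (-2)·-2.250 - (1)·0.143) / (4) = 0.589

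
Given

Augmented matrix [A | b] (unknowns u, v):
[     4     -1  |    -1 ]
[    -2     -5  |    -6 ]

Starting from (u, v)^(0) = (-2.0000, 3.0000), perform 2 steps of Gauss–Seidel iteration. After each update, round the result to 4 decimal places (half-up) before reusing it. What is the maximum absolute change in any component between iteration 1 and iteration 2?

0.5000

Iteration 1:
  u = (-1 - (-1)·3.0000) / (4) = 0.5000
  v = (-6 - (-2)·0.5000) / (-5) = 1.0000
Iteration 2:
  u = (-1 - (-1)·1.0000) / (4) = 0.0000
  v = (-6 - (-2)·0.0000) / (-5) = 1.2000
Change: (-0.5000, 0.2000) → max |·| = 0.5000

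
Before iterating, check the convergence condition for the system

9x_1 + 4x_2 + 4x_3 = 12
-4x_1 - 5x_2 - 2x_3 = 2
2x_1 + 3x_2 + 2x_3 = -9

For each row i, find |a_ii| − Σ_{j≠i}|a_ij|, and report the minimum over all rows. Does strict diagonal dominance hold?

-3

row 1: |9| − (4+4) = 1
row 2: |-5| − (4+2) = -1
row 3: |2| − (2+3) = -3
minimum over rows = -3 → not strictly diagonally dominant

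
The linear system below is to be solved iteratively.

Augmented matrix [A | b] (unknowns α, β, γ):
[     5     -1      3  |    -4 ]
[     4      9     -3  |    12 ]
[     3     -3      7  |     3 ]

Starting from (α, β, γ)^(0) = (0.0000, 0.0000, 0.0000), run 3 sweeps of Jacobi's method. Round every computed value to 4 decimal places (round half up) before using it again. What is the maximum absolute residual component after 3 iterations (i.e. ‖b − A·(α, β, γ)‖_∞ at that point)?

2.4237

Iteration 1:
  α = (-4 - (-1)·0.0000 - (3)·0.0000) / (5) = -0.8000
  β = (12 - (4)·0.0000 - (-3)·0.0000) / (9) = 1.3333
  γ = (3 - (3)·0.0000 - (-3)·0.0000) / (7) = 0.4286
Iteration 2:
  α = (-4 - (-1)·1.3333 - (3)·0.4286) / (5) = -0.7905
  β = (12 - (4)·-0.8000 - (-3)·0.4286) / (9) = 1.8318
  γ = (3 - (3)·-0.8000 - (-3)·1.3333) / (7) = 1.3428
Iteration 3:
  α = (-4 - (-1)·1.8318 - (3)·1.3428) / (5) = -1.2393
  β = (12 - (4)·-0.7905 - (-3)·1.3428) / (9) = 2.1323
  γ = (3 - (3)·-0.7905 - (-3)·1.8318) / (7) = 1.5524
Residual b − A·x = (-0.3284, 2.4237, 2.2480); ∞-norm = 2.4237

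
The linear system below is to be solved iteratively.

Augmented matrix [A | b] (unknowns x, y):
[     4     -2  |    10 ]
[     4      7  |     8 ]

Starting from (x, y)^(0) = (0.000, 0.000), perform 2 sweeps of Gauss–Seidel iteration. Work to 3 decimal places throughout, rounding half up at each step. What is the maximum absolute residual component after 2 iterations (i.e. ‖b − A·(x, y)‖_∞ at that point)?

Iteration 1:
  x = (10 - (-2)·0.000) / (4) = 2.500
  y = (8 - (4)·2.500) / (7) = -0.286
Iteration 2:
  x = (10 - (-2)·-0.286) / (4) = 2.357
  y = (8 - (4)·2.357) / (7) = -0.204
Residual b − A·x = (0.164, 0.000); ∞-norm = 0.164

0.164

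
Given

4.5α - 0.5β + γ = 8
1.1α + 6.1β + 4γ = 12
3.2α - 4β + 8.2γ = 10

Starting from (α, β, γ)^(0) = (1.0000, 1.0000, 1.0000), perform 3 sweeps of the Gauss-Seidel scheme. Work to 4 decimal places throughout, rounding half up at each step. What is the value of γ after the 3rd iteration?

Iteration 1:
  α = (8 - (-0.5)·1.0000 - (1)·1.0000) / (4.5) = 1.6667
  β = (12 - (1.1)·1.6667 - (4)·1.0000) / (6.1) = 1.0109
  γ = (10 - (3.2)·1.6667 - (-4)·1.0109) / (8.2) = 1.0622
Iteration 2:
  α = (8 - (-0.5)·1.0109 - (1)·1.0622) / (4.5) = 1.6541
  β = (12 - (1.1)·1.6541 - (4)·1.0622) / (6.1) = 0.9724
  γ = (10 - (3.2)·1.6541 - (-4)·0.9724) / (8.2) = 1.0484
Iteration 3:
  α = (8 - (-0.5)·0.9724 - (1)·1.0484) / (4.5) = 1.6528
  β = (12 - (1.1)·1.6528 - (4)·1.0484) / (6.1) = 0.9817
  γ = (10 - (3.2)·1.6528 - (-4)·0.9817) / (8.2) = 1.0534

1.0534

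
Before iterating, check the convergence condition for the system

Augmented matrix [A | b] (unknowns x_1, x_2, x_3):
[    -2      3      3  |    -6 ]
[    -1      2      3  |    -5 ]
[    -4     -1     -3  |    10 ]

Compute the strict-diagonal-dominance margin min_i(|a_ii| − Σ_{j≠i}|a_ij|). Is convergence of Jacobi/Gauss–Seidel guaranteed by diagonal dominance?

-4

row 1: |-2| − (3+3) = -4
row 2: |2| − (1+3) = -2
row 3: |-3| − (4+1) = -2
minimum over rows = -4 → not strictly diagonally dominant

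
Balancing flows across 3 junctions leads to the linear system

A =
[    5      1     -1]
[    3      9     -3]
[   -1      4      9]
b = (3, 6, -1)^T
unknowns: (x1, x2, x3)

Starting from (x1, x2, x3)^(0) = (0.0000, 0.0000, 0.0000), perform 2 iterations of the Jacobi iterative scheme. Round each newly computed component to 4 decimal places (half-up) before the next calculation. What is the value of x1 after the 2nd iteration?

Iteration 1:
  x1 = (3 - (1)·0.0000 - (-1)·0.0000) / (5) = 0.6000
  x2 = (6 - (3)·0.0000 - (-3)·0.0000) / (9) = 0.6667
  x3 = (-1 - (-1)·0.0000 - (4)·0.0000) / (9) = -0.1111
Iteration 2:
  x1 = (3 - (1)·0.6667 - (-1)·-0.1111) / (5) = 0.4444
  x2 = (6 - (3)·0.6000 - (-3)·-0.1111) / (9) = 0.4296
  x3 = (-1 - (-1)·0.6000 - (4)·0.6667) / (9) = -0.3408

0.4444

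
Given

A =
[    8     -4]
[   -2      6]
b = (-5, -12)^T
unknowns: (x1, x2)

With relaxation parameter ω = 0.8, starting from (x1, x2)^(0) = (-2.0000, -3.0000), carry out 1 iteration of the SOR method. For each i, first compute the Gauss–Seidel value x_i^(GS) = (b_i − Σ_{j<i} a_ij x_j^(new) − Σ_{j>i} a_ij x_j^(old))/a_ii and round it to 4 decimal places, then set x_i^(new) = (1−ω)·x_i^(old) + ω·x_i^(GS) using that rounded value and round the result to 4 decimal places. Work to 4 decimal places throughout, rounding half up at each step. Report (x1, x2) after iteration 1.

(-2.1000, -2.7600)

Iteration 1:
  x1: GS value = (-5 - (-4)·-3.0000) / (8) = -2.1250;  x1 ← (1−ω)·-2.0000 + ω·-2.1250 = -2.1000
  x2: GS value = (-12 - (-2)·-2.1000) / (6) = -2.7000;  x2 ← (1−ω)·-3.0000 + ω·-2.7000 = -2.7600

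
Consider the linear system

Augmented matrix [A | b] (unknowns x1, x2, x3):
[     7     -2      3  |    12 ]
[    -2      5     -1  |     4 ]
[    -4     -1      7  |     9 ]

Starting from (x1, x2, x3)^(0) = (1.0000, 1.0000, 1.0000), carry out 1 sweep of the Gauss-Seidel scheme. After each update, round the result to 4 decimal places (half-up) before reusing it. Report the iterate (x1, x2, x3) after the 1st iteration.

(1.5714, 1.6286, 2.4163)

Iteration 1:
  x1 = (12 - (-2)·1.0000 - (3)·1.0000) / (7) = 1.5714
  x2 = (4 - (-2)·1.5714 - (-1)·1.0000) / (5) = 1.6286
  x3 = (9 - (-4)·1.5714 - (-1)·1.6286) / (7) = 2.4163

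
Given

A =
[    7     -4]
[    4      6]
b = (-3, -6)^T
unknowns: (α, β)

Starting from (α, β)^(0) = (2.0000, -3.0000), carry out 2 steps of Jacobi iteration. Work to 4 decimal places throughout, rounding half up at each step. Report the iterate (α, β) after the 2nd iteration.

Iteration 1:
  α = (-3 - (-4)·-3.0000) / (7) = -2.1429
  β = (-6 - (4)·2.0000) / (6) = -2.3333
Iteration 2:
  α = (-3 - (-4)·-2.3333) / (7) = -1.7619
  β = (-6 - (4)·-2.1429) / (6) = 0.4286

(-1.7619, 0.4286)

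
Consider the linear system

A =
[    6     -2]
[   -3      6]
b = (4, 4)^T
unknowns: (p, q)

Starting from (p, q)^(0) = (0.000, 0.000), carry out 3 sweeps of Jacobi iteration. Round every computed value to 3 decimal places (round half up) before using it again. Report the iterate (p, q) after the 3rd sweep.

(1.000, 1.111)

Iteration 1:
  p = (4 - (-2)·0.000) / (6) = 0.667
  q = (4 - (-3)·0.000) / (6) = 0.667
Iteration 2:
  p = (4 - (-2)·0.667) / (6) = 0.889
  q = (4 - (-3)·0.667) / (6) = 1.000
Iteration 3:
  p = (4 - (-2)·1.000) / (6) = 1.000
  q = (4 - (-3)·0.889) / (6) = 1.111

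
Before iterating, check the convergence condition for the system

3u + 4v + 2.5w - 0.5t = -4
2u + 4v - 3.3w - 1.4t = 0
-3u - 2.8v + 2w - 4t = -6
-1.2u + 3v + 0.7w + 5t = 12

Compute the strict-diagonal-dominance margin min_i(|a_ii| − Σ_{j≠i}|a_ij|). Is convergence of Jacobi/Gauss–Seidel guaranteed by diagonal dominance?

row 1: |3| − (4+2.5+0.5) = -4
row 2: |4| − (2+3.3+1.4) = -2.7
row 3: |2| − (3+2.8+4) = -7.8
row 4: |5| − (1.2+3+0.7) = 0.1
minimum over rows = -7.8 → not strictly diagonally dominant

-7.8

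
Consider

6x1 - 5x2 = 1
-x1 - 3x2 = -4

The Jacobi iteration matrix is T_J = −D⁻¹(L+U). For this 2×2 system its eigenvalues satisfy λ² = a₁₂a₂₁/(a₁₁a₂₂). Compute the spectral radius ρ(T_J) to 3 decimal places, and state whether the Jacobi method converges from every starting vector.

a₁₂a₂₁/(a₁₁a₂₂) = (-5)·(-1) / ((6)·(-3)) = -0.277778
ρ = √|-0.277778| = √0.277778 = 0.527
ρ < 1, so Jacobi converges

0.527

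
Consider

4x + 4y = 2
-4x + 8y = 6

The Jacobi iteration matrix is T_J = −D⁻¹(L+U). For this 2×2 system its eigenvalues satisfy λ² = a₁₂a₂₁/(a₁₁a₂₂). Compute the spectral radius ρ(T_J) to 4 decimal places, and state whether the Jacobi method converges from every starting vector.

a₁₂a₂₁/(a₁₁a₂₂) = (4)·(-4) / ((4)·(8)) = -0.500000
ρ = √|-0.500000| = √0.500000 = 0.7071
ρ < 1, so Jacobi converges

0.7071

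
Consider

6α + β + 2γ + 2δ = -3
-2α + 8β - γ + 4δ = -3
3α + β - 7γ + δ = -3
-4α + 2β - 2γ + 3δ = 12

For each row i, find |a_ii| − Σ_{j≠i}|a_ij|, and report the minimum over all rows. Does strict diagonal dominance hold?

-5

row 1: |6| − (1+2+2) = 1
row 2: |8| − (2+1+4) = 1
row 3: |-7| − (3+1+1) = 2
row 4: |3| − (4+2+2) = -5
minimum over rows = -5 → not strictly diagonally dominant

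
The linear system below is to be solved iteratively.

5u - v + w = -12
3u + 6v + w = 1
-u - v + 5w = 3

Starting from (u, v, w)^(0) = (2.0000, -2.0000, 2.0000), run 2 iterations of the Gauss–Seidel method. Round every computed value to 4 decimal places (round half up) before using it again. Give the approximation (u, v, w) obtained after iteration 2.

(-2.1627, 1.2069, 0.4088)

Iteration 1:
  u = (-12 - (-1)·-2.0000 - (1)·2.0000) / (5) = -3.2000
  v = (1 - (3)·-3.2000 - (1)·2.0000) / (6) = 1.4333
  w = (3 - (-1)·-3.2000 - (-1)·1.4333) / (5) = 0.2467
Iteration 2:
  u = (-12 - (-1)·1.4333 - (1)·0.2467) / (5) = -2.1627
  v = (1 - (3)·-2.1627 - (1)·0.2467) / (6) = 1.2069
  w = (3 - (-1)·-2.1627 - (-1)·1.2069) / (5) = 0.4088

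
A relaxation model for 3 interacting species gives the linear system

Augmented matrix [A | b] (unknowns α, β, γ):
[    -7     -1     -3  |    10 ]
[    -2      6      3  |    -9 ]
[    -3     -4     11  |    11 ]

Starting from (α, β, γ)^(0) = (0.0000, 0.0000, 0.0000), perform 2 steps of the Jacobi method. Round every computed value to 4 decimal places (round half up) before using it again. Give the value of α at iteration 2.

Iteration 1:
  α = (10 - (-1)·0.0000 - (-3)·0.0000) / (-7) = -1.4286
  β = (-9 - (-2)·0.0000 - (3)·0.0000) / (6) = -1.5000
  γ = (11 - (-3)·0.0000 - (-4)·0.0000) / (11) = 1.0000
Iteration 2:
  α = (10 - (-1)·-1.5000 - (-3)·1.0000) / (-7) = -1.6429
  β = (-9 - (-2)·-1.4286 - (3)·1.0000) / (6) = -2.4762
  γ = (11 - (-3)·-1.4286 - (-4)·-1.5000) / (11) = 0.0649

-1.6429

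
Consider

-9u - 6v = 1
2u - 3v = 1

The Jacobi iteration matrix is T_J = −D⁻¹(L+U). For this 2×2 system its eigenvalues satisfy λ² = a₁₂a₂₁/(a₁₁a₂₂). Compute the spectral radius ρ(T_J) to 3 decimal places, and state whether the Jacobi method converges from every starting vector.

a₁₂a₂₁/(a₁₁a₂₂) = (-6)·(2) / ((-9)·(-3)) = -0.444444
ρ = √|-0.444444| = √0.444444 = 0.667
ρ < 1, so Jacobi converges

0.667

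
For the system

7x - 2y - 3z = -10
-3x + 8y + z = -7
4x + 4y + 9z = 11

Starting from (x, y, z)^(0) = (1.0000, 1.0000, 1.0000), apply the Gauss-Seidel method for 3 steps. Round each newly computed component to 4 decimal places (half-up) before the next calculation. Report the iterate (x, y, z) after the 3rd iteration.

(-0.8755, -1.4873, 2.2724)

Iteration 1:
  x = (-10 - (-2)·1.0000 - (-3)·1.0000) / (7) = -0.7143
  y = (-7 - (-3)·-0.7143 - (1)·1.0000) / (8) = -1.2679
  z = (11 - (4)·-0.7143 - (4)·-1.2679) / (9) = 2.1032
Iteration 2:
  x = (-10 - (-2)·-1.2679 - (-3)·2.1032) / (7) = -0.8895
  y = (-7 - (-3)·-0.8895 - (1)·2.1032) / (8) = -1.4715
  z = (11 - (4)·-0.8895 - (4)·-1.4715) / (9) = 2.2716
Iteration 3:
  x = (-10 - (-2)·-1.4715 - (-3)·2.2716) / (7) = -0.8755
  y = (-7 - (-3)·-0.8755 - (1)·2.2716) / (8) = -1.4873
  z = (11 - (4)·-0.8755 - (4)·-1.4873) / (9) = 2.2724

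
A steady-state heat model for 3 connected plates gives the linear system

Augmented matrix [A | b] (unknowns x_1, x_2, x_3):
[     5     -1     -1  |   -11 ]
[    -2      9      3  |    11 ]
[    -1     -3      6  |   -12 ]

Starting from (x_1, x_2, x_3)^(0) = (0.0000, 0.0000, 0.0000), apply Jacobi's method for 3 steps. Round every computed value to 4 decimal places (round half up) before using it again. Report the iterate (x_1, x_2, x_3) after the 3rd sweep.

(-2.2711, 1.2840, -1.6926)

Iteration 1:
  x_1 = (-11 - (-1)·0.0000 - (-1)·0.0000) / (5) = -2.2000
  x_2 = (11 - (-2)·0.0000 - (3)·0.0000) / (9) = 1.2222
  x_3 = (-12 - (-1)·0.0000 - (-3)·0.0000) / (6) = -2.0000
Iteration 2:
  x_1 = (-11 - (-1)·1.2222 - (-1)·-2.0000) / (5) = -2.3556
  x_2 = (11 - (-2)·-2.2000 - (3)·-2.0000) / (9) = 1.4000
  x_3 = (-12 - (-1)·-2.2000 - (-3)·1.2222) / (6) = -1.7556
Iteration 3:
  x_1 = (-11 - (-1)·1.4000 - (-1)·-1.7556) / (5) = -2.2711
  x_2 = (11 - (-2)·-2.3556 - (3)·-1.7556) / (9) = 1.2840
  x_3 = (-12 - (-1)·-2.3556 - (-3)·1.4000) / (6) = -1.6926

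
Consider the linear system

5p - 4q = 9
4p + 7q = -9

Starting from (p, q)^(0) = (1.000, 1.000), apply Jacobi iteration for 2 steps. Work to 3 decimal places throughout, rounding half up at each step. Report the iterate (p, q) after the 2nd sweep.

Iteration 1:
  p = (9 - (-4)·1.000) / (5) = 2.600
  q = (-9 - (4)·1.000) / (7) = -1.857
Iteration 2:
  p = (9 - (-4)·-1.857) / (5) = 0.314
  q = (-9 - (4)·2.600) / (7) = -2.771

(0.314, -2.771)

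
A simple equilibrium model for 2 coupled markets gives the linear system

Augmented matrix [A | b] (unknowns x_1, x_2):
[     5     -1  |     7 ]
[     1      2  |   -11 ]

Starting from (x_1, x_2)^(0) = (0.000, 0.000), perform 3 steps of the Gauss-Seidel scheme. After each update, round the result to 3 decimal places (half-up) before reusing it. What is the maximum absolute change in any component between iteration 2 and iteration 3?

0.124

Iteration 1:
  x_1 = (7 - (-1)·0.000) / (5) = 1.400
  x_2 = (-11 - (1)·1.400) / (2) = -6.200
Iteration 2:
  x_1 = (7 - (-1)·-6.200) / (5) = 0.160
  x_2 = (-11 - (1)·0.160) / (2) = -5.580
Iteration 3:
  x_1 = (7 - (-1)·-5.580) / (5) = 0.284
  x_2 = (-11 - (1)·0.284) / (2) = -5.642
Change: (0.124, -0.062) → max |·| = 0.124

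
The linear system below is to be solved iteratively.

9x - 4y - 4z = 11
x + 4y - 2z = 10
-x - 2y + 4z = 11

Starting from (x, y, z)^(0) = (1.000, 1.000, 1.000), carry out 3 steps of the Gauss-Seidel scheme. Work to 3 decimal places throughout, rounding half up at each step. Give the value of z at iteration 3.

Iteration 1:
  x = (11 - (-4)·1.000 - (-4)·1.000) / (9) = 2.111
  y = (10 - (1)·2.111 - (-2)·1.000) / (4) = 2.472
  z = (11 - (-1)·2.111 - (-2)·2.472) / (4) = 4.514
Iteration 2:
  x = (11 - (-4)·2.472 - (-4)·4.514) / (9) = 4.327
  y = (10 - (1)·4.327 - (-2)·4.514) / (4) = 3.675
  z = (11 - (-1)·4.327 - (-2)·3.675) / (4) = 5.669
Iteration 3:
  x = (11 - (-4)·3.675 - (-4)·5.669) / (9) = 5.375
  y = (10 - (1)·5.375 - (-2)·5.669) / (4) = 3.991
  z = (11 - (-1)·5.375 - (-2)·3.991) / (4) = 6.089

6.089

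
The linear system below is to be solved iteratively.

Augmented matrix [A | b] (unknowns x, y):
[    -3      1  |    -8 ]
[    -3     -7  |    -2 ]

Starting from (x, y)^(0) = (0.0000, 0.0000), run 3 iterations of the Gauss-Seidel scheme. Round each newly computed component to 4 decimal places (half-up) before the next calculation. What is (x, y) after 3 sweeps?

(2.4218, -0.7522)

Iteration 1:
  x = (-8 - (1)·0.0000) / (-3) = 2.6667
  y = (-2 - (-3)·2.6667) / (-7) = -0.8572
Iteration 2:
  x = (-8 - (1)·-0.8572) / (-3) = 2.3809
  y = (-2 - (-3)·2.3809) / (-7) = -0.7347
Iteration 3:
  x = (-8 - (1)·-0.7347) / (-3) = 2.4218
  y = (-2 - (-3)·2.4218) / (-7) = -0.7522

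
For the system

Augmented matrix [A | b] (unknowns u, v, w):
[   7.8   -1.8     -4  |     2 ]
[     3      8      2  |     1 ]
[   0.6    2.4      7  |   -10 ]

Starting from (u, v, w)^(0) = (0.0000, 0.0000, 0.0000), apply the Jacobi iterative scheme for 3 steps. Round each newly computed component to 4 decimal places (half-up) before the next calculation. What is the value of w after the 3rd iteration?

Iteration 1:
  u = (2 - (-1.8)·0.0000 - (-4)·0.0000) / (7.8) = 0.2564
  v = (1 - (3)·0.0000 - (2)·0.0000) / (8) = 0.1250
  w = (-10 - (0.6)·0.0000 - (2.4)·0.0000) / (7) = -1.4286
Iteration 2:
  u = (2 - (-1.8)·0.1250 - (-4)·-1.4286) / (7.8) = -0.4474
  v = (1 - (3)·0.2564 - (2)·-1.4286) / (8) = 0.3860
  w = (-10 - (0.6)·0.2564 - (2.4)·0.1250) / (7) = -1.4934
Iteration 3:
  u = (2 - (-1.8)·0.3860 - (-4)·-1.4934) / (7.8) = -0.4204
  v = (1 - (3)·-0.4474 - (2)·-1.4934) / (8) = 0.6661
  w = (-10 - (0.6)·-0.4474 - (2.4)·0.3860) / (7) = -1.5226

-1.5226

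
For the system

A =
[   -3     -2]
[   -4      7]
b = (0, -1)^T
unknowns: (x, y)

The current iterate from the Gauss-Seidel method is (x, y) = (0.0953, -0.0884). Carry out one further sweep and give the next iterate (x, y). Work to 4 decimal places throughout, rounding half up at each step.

One sweep:
  x = (0 - (-2)·-0.0884) / (-3) = 0.0589
  y = (-1 - (-4)·0.0589) / (7) = -0.1092

(0.0589, -0.1092)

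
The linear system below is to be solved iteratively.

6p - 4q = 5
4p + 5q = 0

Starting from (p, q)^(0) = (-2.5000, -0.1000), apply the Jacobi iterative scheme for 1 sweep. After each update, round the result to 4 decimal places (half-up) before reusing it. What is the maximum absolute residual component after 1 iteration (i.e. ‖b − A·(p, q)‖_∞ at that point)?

Iteration 1:
  p = (5 - (-4)·-0.1000) / (6) = 0.7667
  q = (0 - (4)·-2.5000) / (5) = 2.0000
Residual b − A·x = (8.3998, -13.0668); ∞-norm = 13.0668

13.0668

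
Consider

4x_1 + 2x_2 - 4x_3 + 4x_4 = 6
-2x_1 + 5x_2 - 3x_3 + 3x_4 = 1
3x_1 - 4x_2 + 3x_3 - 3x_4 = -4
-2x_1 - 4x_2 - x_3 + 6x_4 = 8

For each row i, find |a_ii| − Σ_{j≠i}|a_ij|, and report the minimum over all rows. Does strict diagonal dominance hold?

row 1: |4| − (2+4+4) = -6
row 2: |5| − (2+3+3) = -3
row 3: |3| − (3+4+3) = -7
row 4: |6| − (2+4+1) = -1
minimum over rows = -7 → not strictly diagonally dominant

-7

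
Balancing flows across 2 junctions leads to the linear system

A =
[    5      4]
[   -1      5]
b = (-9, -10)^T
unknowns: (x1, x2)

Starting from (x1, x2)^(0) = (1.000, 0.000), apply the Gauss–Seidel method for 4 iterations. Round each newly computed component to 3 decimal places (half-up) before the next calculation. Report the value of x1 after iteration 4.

-0.166

Iteration 1:
  x1 = (-9 - (4)·0.000) / (5) = -1.800
  x2 = (-10 - (-1)·-1.800) / (5) = -2.360
Iteration 2:
  x1 = (-9 - (4)·-2.360) / (5) = 0.088
  x2 = (-10 - (-1)·0.088) / (5) = -1.982
Iteration 3:
  x1 = (-9 - (4)·-1.982) / (5) = -0.214
  x2 = (-10 - (-1)·-0.214) / (5) = -2.043
Iteration 4:
  x1 = (-9 - (4)·-2.043) / (5) = -0.166
  x2 = (-10 - (-1)·-0.166) / (5) = -2.033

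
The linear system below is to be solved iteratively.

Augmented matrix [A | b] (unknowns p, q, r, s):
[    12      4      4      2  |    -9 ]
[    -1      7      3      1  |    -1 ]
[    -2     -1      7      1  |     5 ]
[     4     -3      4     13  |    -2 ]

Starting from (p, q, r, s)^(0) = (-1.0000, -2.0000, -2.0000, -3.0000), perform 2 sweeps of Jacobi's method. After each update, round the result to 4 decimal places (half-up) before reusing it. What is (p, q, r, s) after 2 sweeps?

(-1.3251, -0.2769, 1.1227, -0.4322)

Iteration 1:
  p = (-9 - (4)·-2.0000 - (4)·-2.0000 - (2)·-3.0000) / (12) = 1.0833
  q = (-1 - (-1)·-1.0000 - (3)·-2.0000 - (1)·-3.0000) / (7) = 1.0000
  r = (5 - (-2)·-1.0000 - (-1)·-2.0000 - (1)·-3.0000) / (7) = 0.5714
  s = (-2 - (4)·-1.0000 - (-3)·-2.0000 - (4)·-2.0000) / (13) = 0.3077
Iteration 2:
  p = (-9 - (4)·1.0000 - (4)·0.5714 - (2)·0.3077) / (12) = -1.3251
  q = (-1 - (-1)·1.0833 - (3)·0.5714 - (1)·0.3077) / (7) = -0.2769
  r = (5 - (-2)·1.0833 - (-1)·1.0000 - (1)·0.3077) / (7) = 1.1227
  s = (-2 - (4)·1.0833 - (-3)·1.0000 - (4)·0.5714) / (13) = -0.4322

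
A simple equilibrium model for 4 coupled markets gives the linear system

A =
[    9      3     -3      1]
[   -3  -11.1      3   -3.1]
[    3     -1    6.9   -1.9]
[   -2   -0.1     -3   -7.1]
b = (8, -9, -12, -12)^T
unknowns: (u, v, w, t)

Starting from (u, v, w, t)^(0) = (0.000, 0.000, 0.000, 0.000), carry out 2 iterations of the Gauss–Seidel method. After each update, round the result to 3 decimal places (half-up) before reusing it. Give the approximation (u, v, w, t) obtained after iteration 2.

(-0.237, -0.318, -1.050, 2.205)

Iteration 1:
  u = (8 - (3)·0.000 - (-3)·0.000 - (1)·0.000) / (9) = 0.889
  v = (-9 - (-3)·0.889 - (3)·0.000 - (-3.1)·0.000) / (-11.1) = 0.571
  w = (-12 - (3)·0.889 - (-1)·0.571 - (-1.9)·0.000) / (6.9) = -2.043
  t = (-12 - (-2)·0.889 - (-0.1)·0.571 - (-3)·-2.043) / (-7.1) = 2.295
Iteration 2:
  u = (8 - (3)·0.571 - (-3)·-2.043 - (1)·2.295) / (9) = -0.237
  v = (-9 - (-3)·-0.237 - (3)·-2.043 - (-3.1)·2.295) / (-11.1) = -0.318
  w = (-12 - (3)·-0.237 - (-1)·-0.318 - (-1.9)·2.295) / (6.9) = -1.050
  t = (-12 - (-2)·-0.237 - (-0.1)·-0.318 - (-3)·-1.050) / (-7.1) = 2.205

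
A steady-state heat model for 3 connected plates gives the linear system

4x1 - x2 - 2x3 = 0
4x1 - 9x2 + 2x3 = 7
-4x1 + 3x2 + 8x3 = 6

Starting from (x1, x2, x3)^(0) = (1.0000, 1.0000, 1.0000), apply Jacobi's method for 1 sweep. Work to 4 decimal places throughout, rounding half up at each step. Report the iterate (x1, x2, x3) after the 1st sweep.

Iteration 1:
  x1 = (0 - (-1)·1.0000 - (-2)·1.0000) / (4) = 0.7500
  x2 = (7 - (4)·1.0000 - (2)·1.0000) / (-9) = -0.1111
  x3 = (6 - (-4)·1.0000 - (3)·1.0000) / (8) = 0.8750

(0.7500, -0.1111, 0.8750)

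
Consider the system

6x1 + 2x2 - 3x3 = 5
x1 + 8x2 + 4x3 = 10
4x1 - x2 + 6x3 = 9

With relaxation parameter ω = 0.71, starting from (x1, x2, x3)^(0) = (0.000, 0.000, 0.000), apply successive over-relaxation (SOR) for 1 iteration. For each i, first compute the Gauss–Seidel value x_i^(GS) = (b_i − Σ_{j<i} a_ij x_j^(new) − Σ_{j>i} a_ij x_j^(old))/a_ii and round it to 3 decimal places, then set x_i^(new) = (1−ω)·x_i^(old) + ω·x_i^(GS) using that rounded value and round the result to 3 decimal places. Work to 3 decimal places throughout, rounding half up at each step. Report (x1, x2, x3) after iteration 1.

Iteration 1:
  x1: GS value = (5 - (2)·0.000 - (-3)·0.000) / (6) = 0.833;  x1 ← (1−ω)·0.000 + ω·0.833 = 0.591
  x2: GS value = (10 - (1)·0.591 - (4)·0.000) / (8) = 1.176;  x2 ← (1−ω)·0.000 + ω·1.176 = 0.835
  x3: GS value = (9 - (4)·0.591 - (-1)·0.835) / (6) = 1.245;  x3 ← (1−ω)·0.000 + ω·1.245 = 0.884

(0.591, 0.835, 0.884)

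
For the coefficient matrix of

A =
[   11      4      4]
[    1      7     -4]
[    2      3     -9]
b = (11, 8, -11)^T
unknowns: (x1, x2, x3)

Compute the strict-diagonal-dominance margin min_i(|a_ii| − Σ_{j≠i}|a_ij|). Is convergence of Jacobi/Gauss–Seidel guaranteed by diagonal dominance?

2

row 1: |11| − (4+4) = 3
row 2: |7| − (1+4) = 2
row 3: |-9| − (2+3) = 4
minimum over rows = 2 → strictly diagonally dominant (convergence guaranteed)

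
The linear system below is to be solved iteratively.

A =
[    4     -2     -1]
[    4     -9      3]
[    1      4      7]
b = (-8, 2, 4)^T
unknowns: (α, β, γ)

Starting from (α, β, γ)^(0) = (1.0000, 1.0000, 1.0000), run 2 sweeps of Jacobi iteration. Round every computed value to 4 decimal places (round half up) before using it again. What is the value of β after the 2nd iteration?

Iteration 1:
  α = (-8 - (-2)·1.0000 - (-1)·1.0000) / (4) = -1.2500
  β = (2 - (4)·1.0000 - (3)·1.0000) / (-9) = 0.5556
  γ = (4 - (1)·1.0000 - (4)·1.0000) / (7) = -0.1429
Iteration 2:
  α = (-8 - (-2)·0.5556 - (-1)·-0.1429) / (4) = -1.7579
  β = (2 - (4)·-1.2500 - (3)·-0.1429) / (-9) = -0.8254
  γ = (4 - (1)·-1.2500 - (4)·0.5556) / (7) = 0.4325

-0.8254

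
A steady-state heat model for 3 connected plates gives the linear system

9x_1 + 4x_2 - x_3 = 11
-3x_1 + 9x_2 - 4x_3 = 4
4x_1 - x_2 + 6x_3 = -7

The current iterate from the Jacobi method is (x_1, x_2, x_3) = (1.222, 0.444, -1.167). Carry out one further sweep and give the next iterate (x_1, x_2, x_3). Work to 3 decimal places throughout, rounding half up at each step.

One sweep:
  x_1 = (11 - (4)·0.444 - (-1)·-1.167) / (9) = 0.895
  x_2 = (4 - (-3)·1.222 - (-4)·-1.167) / (9) = 0.333
  x_3 = (-7 - (4)·1.222 - (-1)·0.444) / (6) = -1.907

(0.895, 0.333, -1.907)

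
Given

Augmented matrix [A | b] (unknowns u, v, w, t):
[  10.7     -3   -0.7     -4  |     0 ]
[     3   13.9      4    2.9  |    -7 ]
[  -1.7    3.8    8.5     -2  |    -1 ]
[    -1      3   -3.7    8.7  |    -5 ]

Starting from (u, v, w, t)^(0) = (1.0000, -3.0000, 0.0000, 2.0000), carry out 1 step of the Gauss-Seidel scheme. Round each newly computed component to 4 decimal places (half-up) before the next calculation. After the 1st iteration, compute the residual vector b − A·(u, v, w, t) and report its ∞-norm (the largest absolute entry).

Iteration 1:
  u = (0 - (-3)·-3.0000 - (-0.7)·0.0000 - (-4)·2.0000) / (10.7) = -0.0935
  v = (-7 - (3)·-0.0935 - (4)·0.0000 - (2.9)·2.0000) / (13.9) = -0.9007
  w = (-1 - (-1.7)·-0.0935 - (3.8)·-0.9007 - (-2)·2.0000) / (8.5) = 0.7369
  t = (-5 - (-1)·-0.0935 - (3)·-0.9007 - (-3.7)·0.7369) / (8.7) = 0.0385
Residual b − A·x = (-1.0318, 2.7410, -3.9229, 0.0002); ∞-norm = 3.9229

3.9229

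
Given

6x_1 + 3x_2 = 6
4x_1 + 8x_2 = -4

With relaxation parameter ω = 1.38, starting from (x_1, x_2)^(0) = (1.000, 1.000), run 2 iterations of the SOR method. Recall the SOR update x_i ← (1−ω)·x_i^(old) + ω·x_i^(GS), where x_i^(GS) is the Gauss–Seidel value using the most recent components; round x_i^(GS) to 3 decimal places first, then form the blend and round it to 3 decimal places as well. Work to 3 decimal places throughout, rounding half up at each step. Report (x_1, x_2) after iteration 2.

Iteration 1:
  x_1: GS value = (6 - (3)·1.000) / (6) = 0.500;  x_1 ← (1−ω)·1.000 + ω·0.500 = 0.310
  x_2: GS value = (-4 - (4)·0.310) / (8) = -0.655;  x_2 ← (1−ω)·1.000 + ω·-0.655 = -1.284
Iteration 2:
  x_1: GS value = (6 - (3)·-1.284) / (6) = 1.642;  x_1 ← (1−ω)·0.310 + ω·1.642 = 2.148
  x_2: GS value = (-4 - (4)·2.148) / (8) = -1.574;  x_2 ← (1−ω)·-1.284 + ω·-1.574 = -1.684

(2.148, -1.684)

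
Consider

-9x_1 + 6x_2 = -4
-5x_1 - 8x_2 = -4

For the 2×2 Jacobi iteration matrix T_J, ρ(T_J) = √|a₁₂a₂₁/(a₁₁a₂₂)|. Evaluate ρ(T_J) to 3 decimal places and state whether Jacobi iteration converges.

0.645

a₁₂a₂₁/(a₁₁a₂₂) = (6)·(-5) / ((-9)·(-8)) = -0.416667
ρ = √|-0.416667| = √0.416667 = 0.645
ρ < 1, so Jacobi converges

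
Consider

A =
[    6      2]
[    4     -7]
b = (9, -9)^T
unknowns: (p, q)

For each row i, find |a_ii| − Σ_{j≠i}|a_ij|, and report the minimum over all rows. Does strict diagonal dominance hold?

row 1: |6| − (2) = 4
row 2: |-7| − (4) = 3
minimum over rows = 3 → strictly diagonally dominant (convergence guaranteed)

3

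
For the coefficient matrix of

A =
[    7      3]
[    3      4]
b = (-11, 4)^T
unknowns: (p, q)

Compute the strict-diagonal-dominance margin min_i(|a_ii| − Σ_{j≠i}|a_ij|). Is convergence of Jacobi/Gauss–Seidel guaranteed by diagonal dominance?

1

row 1: |7| − (3) = 4
row 2: |4| − (3) = 1
minimum over rows = 1 → strictly diagonally dominant (convergence guaranteed)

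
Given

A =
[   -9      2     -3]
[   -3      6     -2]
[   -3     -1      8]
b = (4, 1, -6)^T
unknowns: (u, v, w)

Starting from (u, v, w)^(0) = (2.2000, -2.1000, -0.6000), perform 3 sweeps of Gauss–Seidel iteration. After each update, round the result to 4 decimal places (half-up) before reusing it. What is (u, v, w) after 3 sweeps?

Iteration 1:
  u = (4 - (2)·-2.1000 - (-3)·-0.6000) / (-9) = -0.7111
  v = (1 - (-3)·-0.7111 - (-2)·-0.6000) / (6) = -0.3889
  w = (-6 - (-3)·-0.7111 - (-1)·-0.3889) / (8) = -1.0653
Iteration 2:
  u = (4 - (2)·-0.3889 - (-3)·-1.0653) / (-9) = -0.1758
  v = (1 - (-3)·-0.1758 - (-2)·-1.0653) / (6) = -0.2763
  w = (-6 - (-3)·-0.1758 - (-1)·-0.2763) / (8) = -0.8505
Iteration 3:
  u = (4 - (2)·-0.2763 - (-3)·-0.8505) / (-9) = -0.2223
  v = (1 - (-3)·-0.2223 - (-2)·-0.8505) / (6) = -0.2280
  w = (-6 - (-3)·-0.2223 - (-1)·-0.2280) / (8) = -0.8619

(-0.2223, -0.2280, -0.8619)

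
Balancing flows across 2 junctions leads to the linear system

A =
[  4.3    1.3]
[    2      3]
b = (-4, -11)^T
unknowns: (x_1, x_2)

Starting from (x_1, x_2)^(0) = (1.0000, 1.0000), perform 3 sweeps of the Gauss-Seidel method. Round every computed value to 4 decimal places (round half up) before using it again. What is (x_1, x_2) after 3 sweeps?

(0.1642, -3.7761)

Iteration 1:
  x_1 = (-4 - (1.3)·1.0000) / (4.3) = -1.2326
  x_2 = (-11 - (2)·-1.2326) / (3) = -2.8449
Iteration 2:
  x_1 = (-4 - (1.3)·-2.8449) / (4.3) = -0.0701
  x_2 = (-11 - (2)·-0.0701) / (3) = -3.6199
Iteration 3:
  x_1 = (-4 - (1.3)·-3.6199) / (4.3) = 0.1642
  x_2 = (-11 - (2)·0.1642) / (3) = -3.7761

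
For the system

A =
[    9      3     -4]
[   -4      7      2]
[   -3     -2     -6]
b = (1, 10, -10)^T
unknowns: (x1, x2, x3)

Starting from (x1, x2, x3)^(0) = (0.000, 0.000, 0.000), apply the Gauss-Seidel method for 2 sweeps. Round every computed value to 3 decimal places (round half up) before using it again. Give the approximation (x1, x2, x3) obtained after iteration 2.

Iteration 1:
  x1 = (1 - (3)·0.000 - (-4)·0.000) / (9) = 0.111
  x2 = (10 - (-4)·0.111 - (2)·0.000) / (7) = 1.492
  x3 = (-10 - (-3)·0.111 - (-2)·1.492) / (-6) = 1.114
Iteration 2:
  x1 = (1 - (3)·1.492 - (-4)·1.114) / (9) = 0.109
  x2 = (10 - (-4)·0.109 - (2)·1.114) / (7) = 1.173
  x3 = (-10 - (-3)·0.109 - (-2)·1.173) / (-6) = 1.221

(0.109, 1.173, 1.221)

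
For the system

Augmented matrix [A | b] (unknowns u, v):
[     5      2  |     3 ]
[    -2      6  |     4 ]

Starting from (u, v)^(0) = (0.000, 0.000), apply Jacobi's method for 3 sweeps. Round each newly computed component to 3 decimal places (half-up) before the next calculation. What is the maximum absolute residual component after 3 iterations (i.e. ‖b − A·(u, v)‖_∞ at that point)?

0.179

Iteration 1:
  u = (3 - (2)·0.000) / (5) = 0.600
  v = (4 - (-2)·0.000) / (6) = 0.667
Iteration 2:
  u = (3 - (2)·0.667) / (5) = 0.333
  v = (4 - (-2)·0.600) / (6) = 0.867
Iteration 3:
  u = (3 - (2)·0.867) / (5) = 0.253
  v = (4 - (-2)·0.333) / (6) = 0.778
Residual b − A·x = (0.179, -0.162); ∞-norm = 0.179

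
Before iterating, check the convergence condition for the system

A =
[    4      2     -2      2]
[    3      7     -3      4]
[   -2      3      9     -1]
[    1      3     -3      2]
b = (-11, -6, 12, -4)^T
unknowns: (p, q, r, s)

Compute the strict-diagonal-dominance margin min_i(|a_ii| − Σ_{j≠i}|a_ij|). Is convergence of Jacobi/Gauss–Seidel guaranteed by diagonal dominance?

row 1: |4| − (2+2+2) = -2
row 2: |7| − (3+3+4) = -3
row 3: |9| − (2+3+1) = 3
row 4: |2| − (1+3+3) = -5
minimum over rows = -5 → not strictly diagonally dominant

-5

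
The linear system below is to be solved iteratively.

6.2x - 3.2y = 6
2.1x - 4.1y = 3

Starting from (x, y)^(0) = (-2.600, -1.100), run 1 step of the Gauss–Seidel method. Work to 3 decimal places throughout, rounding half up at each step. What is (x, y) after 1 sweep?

(0.400, -0.527)

Iteration 1:
  x = (6 - (-3.2)·-1.100) / (6.2) = 0.400
  y = (3 - (2.1)·0.400) / (-4.1) = -0.527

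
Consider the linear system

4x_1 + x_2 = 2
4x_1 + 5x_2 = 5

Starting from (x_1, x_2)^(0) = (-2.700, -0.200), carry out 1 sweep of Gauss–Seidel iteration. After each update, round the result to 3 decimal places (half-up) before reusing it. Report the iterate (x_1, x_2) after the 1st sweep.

Iteration 1:
  x_1 = (2 - (1)·-0.200) / (4) = 0.550
  x_2 = (5 - (4)·0.550) / (5) = 0.560

(0.550, 0.560)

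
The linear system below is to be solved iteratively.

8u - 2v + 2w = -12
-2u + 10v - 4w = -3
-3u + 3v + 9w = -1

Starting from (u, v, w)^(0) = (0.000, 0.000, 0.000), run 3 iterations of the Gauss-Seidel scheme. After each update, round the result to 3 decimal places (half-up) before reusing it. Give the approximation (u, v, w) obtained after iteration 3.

(-1.601, -0.768, -0.389)

Iteration 1:
  u = (-12 - (-2)·0.000 - (2)·0.000) / (8) = -1.500
  v = (-3 - (-2)·-1.500 - (-4)·0.000) / (10) = -0.600
  w = (-1 - (-3)·-1.500 - (3)·-0.600) / (9) = -0.411
Iteration 2:
  u = (-12 - (-2)·-0.600 - (2)·-0.411) / (8) = -1.547
  v = (-3 - (-2)·-1.547 - (-4)·-0.411) / (10) = -0.774
  w = (-1 - (-3)·-1.547 - (3)·-0.774) / (9) = -0.369
Iteration 3:
  u = (-12 - (-2)·-0.774 - (2)·-0.369) / (8) = -1.601
  v = (-3 - (-2)·-1.601 - (-4)·-0.369) / (10) = -0.768
  w = (-1 - (-3)·-1.601 - (3)·-0.768) / (9) = -0.389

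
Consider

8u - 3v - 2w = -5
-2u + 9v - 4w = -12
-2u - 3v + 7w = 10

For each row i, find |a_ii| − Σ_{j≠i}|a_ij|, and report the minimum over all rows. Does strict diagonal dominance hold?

row 1: |8| − (3+2) = 3
row 2: |9| − (2+4) = 3
row 3: |7| − (2+3) = 2
minimum over rows = 2 → strictly diagonally dominant (convergence guaranteed)

2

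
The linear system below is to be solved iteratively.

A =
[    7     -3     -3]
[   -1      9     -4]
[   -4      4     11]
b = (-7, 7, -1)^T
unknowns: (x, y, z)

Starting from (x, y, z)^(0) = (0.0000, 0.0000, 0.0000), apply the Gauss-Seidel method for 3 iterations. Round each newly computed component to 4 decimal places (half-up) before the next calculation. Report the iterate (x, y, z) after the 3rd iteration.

Iteration 1:
  x = (-7 - (-3)·0.0000 - (-3)·0.0000) / (7) = -1.0000
  y = (7 - (-1)·-1.0000 - (-4)·0.0000) / (9) = 0.6667
  z = (-1 - (-4)·-1.0000 - (4)·0.6667) / (11) = -0.6970
Iteration 2:
  x = (-7 - (-3)·0.6667 - (-3)·-0.6970) / (7) = -1.0130
  y = (7 - (-1)·-1.0130 - (-4)·-0.6970) / (9) = 0.3554
  z = (-1 - (-4)·-1.0130 - (4)·0.3554) / (11) = -0.5885
Iteration 3:
  x = (-7 - (-3)·0.3554 - (-3)·-0.5885) / (7) = -1.0999
  y = (7 - (-1)·-1.0999 - (-4)·-0.5885) / (9) = 0.3940
  z = (-1 - (-4)·-1.0999 - (4)·0.3940) / (11) = -0.6341

(-1.0999, 0.3940, -0.6341)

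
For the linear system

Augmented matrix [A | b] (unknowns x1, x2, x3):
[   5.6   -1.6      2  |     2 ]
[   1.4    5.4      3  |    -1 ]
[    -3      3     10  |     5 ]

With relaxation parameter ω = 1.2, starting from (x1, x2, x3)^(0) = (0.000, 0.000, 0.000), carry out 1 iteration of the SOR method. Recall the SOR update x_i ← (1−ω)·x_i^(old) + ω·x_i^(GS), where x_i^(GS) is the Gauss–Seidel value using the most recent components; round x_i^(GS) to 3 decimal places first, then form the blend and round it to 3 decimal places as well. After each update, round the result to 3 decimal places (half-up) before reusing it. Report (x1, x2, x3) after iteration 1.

Iteration 1:
  x1: GS value = (2 - (-1.6)·0.000 - (2)·0.000) / (5.6) = 0.357;  x1 ← (1−ω)·0.000 + ω·0.357 = 0.428
  x2: GS value = (-1 - (1.4)·0.428 - (3)·0.000) / (5.4) = -0.296;  x2 ← (1−ω)·0.000 + ω·-0.296 = -0.355
  x3: GS value = (5 - (-3)·0.428 - (3)·-0.355) / (10) = 0.735;  x3 ← (1−ω)·0.000 + ω·0.735 = 0.882

(0.428, -0.355, 0.882)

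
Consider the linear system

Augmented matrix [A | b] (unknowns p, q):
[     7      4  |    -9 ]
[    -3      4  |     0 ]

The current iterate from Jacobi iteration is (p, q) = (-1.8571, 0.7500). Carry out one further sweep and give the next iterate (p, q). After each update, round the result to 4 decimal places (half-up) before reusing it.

One sweep:
  p = (-9 - (4)·0.7500) / (7) = -1.7143
  q = (0 - (-3)·-1.8571) / (4) = -1.3928

(-1.7143, -1.3928)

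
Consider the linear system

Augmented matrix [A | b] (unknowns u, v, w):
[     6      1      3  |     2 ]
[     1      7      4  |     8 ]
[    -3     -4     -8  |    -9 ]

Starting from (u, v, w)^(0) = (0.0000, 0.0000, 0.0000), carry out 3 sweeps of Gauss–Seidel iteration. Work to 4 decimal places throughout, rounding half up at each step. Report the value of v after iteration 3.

Iteration 1:
  u = (2 - (1)·0.0000 - (3)·0.0000) / (6) = 0.3333
  v = (8 - (1)·0.3333 - (4)·0.0000) / (7) = 1.0952
  w = (-9 - (-3)·0.3333 - (-4)·1.0952) / (-8) = 0.4524
Iteration 2:
  u = (2 - (1)·1.0952 - (3)·0.4524) / (6) = -0.0754
  v = (8 - (1)·-0.0754 - (4)·0.4524) / (7) = 0.8951
  w = (-9 - (-3)·-0.0754 - (-4)·0.8951) / (-8) = 0.7057
Iteration 3:
  u = (2 - (1)·0.8951 - (3)·0.7057) / (6) = -0.1687
  v = (8 - (1)·-0.1687 - (4)·0.7057) / (7) = 0.7637
  w = (-9 - (-3)·-0.1687 - (-4)·0.7637) / (-8) = 0.8064

0.7637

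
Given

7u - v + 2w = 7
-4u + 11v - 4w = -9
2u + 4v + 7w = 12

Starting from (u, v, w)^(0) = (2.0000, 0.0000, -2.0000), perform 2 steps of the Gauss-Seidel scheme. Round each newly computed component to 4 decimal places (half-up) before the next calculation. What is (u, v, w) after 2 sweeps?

(0.3403, -0.0319, 1.6353)

Iteration 1:
  u = (7 - (-1)·0.0000 - (2)·-2.0000) / (7) = 1.5714
  v = (-9 - (-4)·1.5714 - (-4)·-2.0000) / (11) = -0.9740
  w = (12 - (2)·1.5714 - (4)·-0.9740) / (7) = 1.8219
Iteration 2:
  u = (7 - (-1)·-0.9740 - (2)·1.8219) / (7) = 0.3403
  v = (-9 - (-4)·0.3403 - (-4)·1.8219) / (11) = -0.0319
  w = (12 - (2)·0.3403 - (4)·-0.0319) / (7) = 1.6353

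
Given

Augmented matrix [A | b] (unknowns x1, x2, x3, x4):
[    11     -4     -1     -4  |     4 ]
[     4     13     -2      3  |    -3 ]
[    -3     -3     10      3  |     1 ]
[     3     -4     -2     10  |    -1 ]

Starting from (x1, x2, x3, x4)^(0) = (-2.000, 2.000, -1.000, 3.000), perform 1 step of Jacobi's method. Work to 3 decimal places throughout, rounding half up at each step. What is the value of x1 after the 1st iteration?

2.091

Iteration 1:
  x1 = (4 - (-4)·2.000 - (-1)·-1.000 - (-4)·3.000) / (11) = 2.091
  x2 = (-3 - (4)·-2.000 - (-2)·-1.000 - (3)·3.000) / (13) = -0.462
  x3 = (1 - (-3)·-2.000 - (-3)·2.000 - (3)·3.000) / (10) = -0.800
  x4 = (-1 - (3)·-2.000 - (-4)·2.000 - (-2)·-1.000) / (10) = 1.100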